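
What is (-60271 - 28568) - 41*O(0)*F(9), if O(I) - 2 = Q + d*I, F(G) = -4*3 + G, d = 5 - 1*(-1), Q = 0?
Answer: -88593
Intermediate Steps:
d = 6 (d = 5 + 1 = 6)
F(G) = -12 + G
O(I) = 2 + 6*I (O(I) = 2 + (0 + 6*I) = 2 + 6*I)
(-60271 - 28568) - 41*O(0)*F(9) = (-60271 - 28568) - 41*(2 + 6*0)*(-12 + 9) = -88839 - 41*(2 + 0)*(-3) = -88839 - 41*2*(-3) = -88839 - 82*(-3) = -88839 - 1*(-246) = -88839 + 246 = -88593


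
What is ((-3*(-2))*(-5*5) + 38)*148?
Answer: -16576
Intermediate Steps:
((-3*(-2))*(-5*5) + 38)*148 = (6*(-25) + 38)*148 = (-150 + 38)*148 = -112*148 = -16576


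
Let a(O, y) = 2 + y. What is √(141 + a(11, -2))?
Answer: √141 ≈ 11.874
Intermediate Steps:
√(141 + a(11, -2)) = √(141 + (2 - 2)) = √(141 + 0) = √141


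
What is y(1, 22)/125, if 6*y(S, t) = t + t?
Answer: 22/375 ≈ 0.058667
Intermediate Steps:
y(S, t) = t/3 (y(S, t) = (t + t)/6 = (2*t)/6 = t/3)
y(1, 22)/125 = ((1/3)*22)/125 = (22/3)*(1/125) = 22/375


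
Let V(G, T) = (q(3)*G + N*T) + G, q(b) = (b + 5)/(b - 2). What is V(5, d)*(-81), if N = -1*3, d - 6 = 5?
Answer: -972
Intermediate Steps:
d = 11 (d = 6 + 5 = 11)
q(b) = (5 + b)/(-2 + b)
N = -3
V(G, T) = -3*T + 9*G (V(G, T) = (((5 + 3)/(-2 + 3))*G - 3*T) + G = ((8/1)*G - 3*T) + G = ((1*8)*G - 3*T) + G = (8*G - 3*T) + G = (-3*T + 8*G) + G = -3*T + 9*G)
V(5, d)*(-81) = (-3*11 + 9*5)*(-81) = (-33 + 45)*(-81) = 12*(-81) = -972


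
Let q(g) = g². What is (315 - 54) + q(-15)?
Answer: 486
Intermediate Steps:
(315 - 54) + q(-15) = (315 - 54) + (-15)² = 261 + 225 = 486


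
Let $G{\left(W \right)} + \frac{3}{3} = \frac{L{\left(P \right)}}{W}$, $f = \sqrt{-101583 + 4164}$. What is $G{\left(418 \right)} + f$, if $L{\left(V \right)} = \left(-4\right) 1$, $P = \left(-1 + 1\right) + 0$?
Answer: $- \frac{211}{209} + i \sqrt{97419} \approx -1.0096 + 312.12 i$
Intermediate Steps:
$f = i \sqrt{97419}$ ($f = \sqrt{-97419} = i \sqrt{97419} \approx 312.12 i$)
$P = 0$ ($P = 0 + 0 = 0$)
$L{\left(V \right)} = -4$
$G{\left(W \right)} = -1 - \frac{4}{W}$
$G{\left(418 \right)} + f = \frac{-4 - 418}{418} + i \sqrt{97419} = \frac{1}{418} \left(-422\right) + i \sqrt{97419} = - \frac{211}{209} + i \sqrt{97419}$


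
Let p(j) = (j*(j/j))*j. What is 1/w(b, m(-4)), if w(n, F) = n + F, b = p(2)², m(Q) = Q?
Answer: 1/12 ≈ 0.083333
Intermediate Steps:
p(j) = j² (p(j) = (j*1)*j = j*j = j²)
b = 16 (b = (2²)² = 4² = 16)
w(n, F) = F + n
1/w(b, m(-4)) = 1/(-4 + 16) = 1/12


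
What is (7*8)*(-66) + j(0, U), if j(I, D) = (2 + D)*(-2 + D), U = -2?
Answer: -3696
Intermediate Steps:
j(I, D) = (-2 + D)*(2 + D)
(7*8)*(-66) + j(0, U) = (7*8)*(-66) + (-4 + (-2)**2) = 56*(-66) + (-4 + 4) = -3696 + 0 = -3696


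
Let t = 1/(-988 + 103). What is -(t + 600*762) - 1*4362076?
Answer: -4265059259/885 ≈ -4.8193e+6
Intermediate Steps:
t = -1/885 (t = 1/(-885) = -1/885 ≈ -0.0011299)
-(t + 600*762) - 1*4362076 = -(-1/885 + 600*762) - 1*4362076 = -(-1/885 + 457200) - 4362076 = -1*404621999/885 - 4362076 = -404621999/885 - 4362076 = -4265059259/885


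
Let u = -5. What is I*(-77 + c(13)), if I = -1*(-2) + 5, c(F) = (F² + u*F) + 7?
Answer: 238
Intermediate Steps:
c(F) = 7 + F² - 5*F (c(F) = (F² - 5*F) + 7 = 7 + F² - 5*F)
I = 7 (I = 2 + 5 = 7)
I*(-77 + c(13)) = 7*(-77 + (7 + 13² - 5*13)) = 7*(-77 + (7 + 169 - 65)) = 7*(-77 + 111) = 7*34 = 238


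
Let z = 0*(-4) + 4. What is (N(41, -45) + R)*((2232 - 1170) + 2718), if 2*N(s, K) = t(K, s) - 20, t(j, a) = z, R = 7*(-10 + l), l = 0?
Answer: -294840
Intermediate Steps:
R = -70 (R = 7*(-10 + 0) = 7*(-10) = -70)
z = 4 (z = 0 + 4 = 4)
t(j, a) = 4
N(s, K) = -8 (N(s, K) = (4 - 20)/2 = (½)*(-16) = -8)
(N(41, -45) + R)*((2232 - 1170) + 2718) = (-8 - 70)*((2232 - 1170) + 2718) = -78*(1062 + 2718) = -78*3780 = -294840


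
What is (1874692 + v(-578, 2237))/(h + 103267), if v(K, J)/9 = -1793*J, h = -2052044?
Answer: 34223777/1948777 ≈ 17.562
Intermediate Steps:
v(K, J) = -16137*J (v(K, J) = 9*(-1793*J) = -16137*J)
(1874692 + v(-578, 2237))/(h + 103267) = (1874692 - 16137*2237)/(-2052044 + 103267) = (1874692 - 36098469)/(-1948777) = -34223777*(-1/1948777) = 34223777/1948777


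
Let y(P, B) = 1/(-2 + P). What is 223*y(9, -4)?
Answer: 223/7 ≈ 31.857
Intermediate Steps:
223*y(9, -4) = 223/(-2 + 9) = 223/7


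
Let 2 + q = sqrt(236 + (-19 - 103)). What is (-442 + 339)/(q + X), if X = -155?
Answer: 16171/24535 + 103*sqrt(114)/24535 ≈ 0.70392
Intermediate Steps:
q = -2 + sqrt(114) (q = -2 + sqrt(236 + (-19 - 103)) = -2 + sqrt(236 - 122) = -2 + sqrt(114) ≈ 8.6771)
(-442 + 339)/(q + X) = (-442 + 339)/((-2 + sqrt(114)) - 155) = -103/(-157 + sqrt(114))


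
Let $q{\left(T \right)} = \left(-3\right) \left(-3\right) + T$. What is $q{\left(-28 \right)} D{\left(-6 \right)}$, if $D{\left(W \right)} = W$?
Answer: $114$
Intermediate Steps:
$q{\left(T \right)} = 9 + T$
$q{\left(-28 \right)} D{\left(-6 \right)} = \left(9 - 28\right) \left(-6\right) = \left(-19\right) \left(-6\right) = 114$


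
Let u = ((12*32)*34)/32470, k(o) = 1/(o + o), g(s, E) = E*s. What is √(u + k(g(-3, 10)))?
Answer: √12654705/5730 ≈ 0.62083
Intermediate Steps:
k(o) = 1/(2*o)
u = 384/955 (u = (384*34)*(1/32470) = 13056*(1/32470) = 384/955 ≈ 0.40209)
√(u + k(g(-3, 10))) = √(384/955 + 1/(2*((10*(-3))))) = √(384/955 + (½)/(-30)) = √(384/955 + (½)*(-1/30)) = √(384/955 - 1/60) = √(4417/11460) = √12654705/5730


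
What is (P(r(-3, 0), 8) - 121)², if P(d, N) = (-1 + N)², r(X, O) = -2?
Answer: 5184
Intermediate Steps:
(P(r(-3, 0), 8) - 121)² = ((-1 + 8)² - 121)² = (7² - 121)² = (49 - 121)² = (-72)² = 5184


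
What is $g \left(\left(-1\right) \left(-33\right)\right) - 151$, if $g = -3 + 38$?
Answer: $1004$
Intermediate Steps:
$g = 35$
$g \left(\left(-1\right) \left(-33\right)\right) - 151 = 35 \left(\left(-1\right) \left(-33\right)\right) - 151 = 35 \cdot 33 - 151 = 1155 - 151 = 1004$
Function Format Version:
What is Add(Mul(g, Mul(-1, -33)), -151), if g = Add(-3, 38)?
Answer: 1004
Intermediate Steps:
g = 35
Add(Mul(g, Mul(-1, -33)), -151) = Add(Mul(35, Mul(-1, -33)), -151) = Add(Mul(35, 33), -151) = Add(1155, -151) = 1004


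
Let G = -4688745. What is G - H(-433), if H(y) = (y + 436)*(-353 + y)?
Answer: -4686387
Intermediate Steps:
H(y) = (-353 + y)*(436 + y) (H(y) = (436 + y)*(-353 + y) = (-353 + y)*(436 + y))
G - H(-433) = -4688745 - (-153908 + (-433)² + 83*(-433)) = -4688745 - (-153908 + 187489 - 35939) = -4688745 - 1*(-2358) = -4688745 + 2358 = -4686387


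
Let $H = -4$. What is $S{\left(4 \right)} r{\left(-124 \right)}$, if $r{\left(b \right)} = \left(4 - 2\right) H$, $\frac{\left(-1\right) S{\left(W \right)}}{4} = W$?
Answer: $128$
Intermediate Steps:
$S{\left(W \right)} = - 4 W$
$r{\left(b \right)} = -8$ ($r{\left(b \right)} = \left(4 - 2\right) \left(-4\right) = 2 \left(-4\right) = -8$)
$S{\left(4 \right)} r{\left(-124 \right)} = \left(-4\right) 4 \left(-8\right) = \left(-16\right) \left(-8\right) = 128$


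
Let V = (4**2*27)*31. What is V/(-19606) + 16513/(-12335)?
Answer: -244472099/120920005 ≈ -2.0218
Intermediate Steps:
V = 13392 (V = (16*27)*31 = 432*31 = 13392)
V/(-19606) + 16513/(-12335) = 13392/(-19606) + 16513/(-12335) = 13392*(-1/19606) + 16513*(-1/12335) = -6696/9803 - 16513/12335 = -244472099/120920005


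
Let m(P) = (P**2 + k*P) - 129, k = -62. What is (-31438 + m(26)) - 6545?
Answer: -39048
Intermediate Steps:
m(P) = -129 + P**2 - 62*P (m(P) = (P**2 - 62*P) - 129 = -129 + P**2 - 62*P)
(-31438 + m(26)) - 6545 = (-31438 + (-129 + 26**2 - 62*26)) - 6545 = (-31438 + (-129 + 676 - 1612)) - 6545 = (-31438 - 1065) - 6545 = -32503 - 6545 = -39048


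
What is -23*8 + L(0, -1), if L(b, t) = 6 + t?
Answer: -179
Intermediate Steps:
-23*8 + L(0, -1) = -23*8 + (6 - 1) = -184 + 5 = -179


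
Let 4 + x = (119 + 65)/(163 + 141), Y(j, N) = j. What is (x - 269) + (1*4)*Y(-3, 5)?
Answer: -10807/38 ≈ -284.39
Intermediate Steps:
x = -129/38 (x = -4 + (119 + 65)/(163 + 141) = -4 + 184/304 = -4 + 184*(1/304) = -4 + 23/38 = -129/38 ≈ -3.3947)
(x - 269) + (1*4)*Y(-3, 5) = (-129/38 - 269) + (1*4)*(-3) = -10351/38 + 4*(-3) = -10351/38 - 12 = -10807/38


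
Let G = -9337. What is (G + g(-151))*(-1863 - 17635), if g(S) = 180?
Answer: 178543186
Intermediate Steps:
(G + g(-151))*(-1863 - 17635) = (-9337 + 180)*(-1863 - 17635) = -9157*(-19498) = 178543186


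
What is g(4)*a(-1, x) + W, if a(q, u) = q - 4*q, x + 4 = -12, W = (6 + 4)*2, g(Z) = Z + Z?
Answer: 44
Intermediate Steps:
g(Z) = 2*Z
W = 20 (W = 10*2 = 20)
x = -16 (x = -4 - 12 = -16)
a(q, u) = -3*q
g(4)*a(-1, x) + W = (2*4)*(-3*(-1)) + 20 = 8*3 + 20 = 24 + 20 = 44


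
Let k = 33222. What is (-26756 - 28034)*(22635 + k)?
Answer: -3060405030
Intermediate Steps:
(-26756 - 28034)*(22635 + k) = (-26756 - 28034)*(22635 + 33222) = -54790*55857 = -3060405030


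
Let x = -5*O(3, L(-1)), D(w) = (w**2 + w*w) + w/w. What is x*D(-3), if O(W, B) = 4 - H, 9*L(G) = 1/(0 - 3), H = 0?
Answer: -380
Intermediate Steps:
L(G) = -1/27 (L(G) = 1/(9*(0 - 3)) = (1/9)/(-3) = (1/9)*(-1/3) = -1/27)
D(w) = 1 + 2*w**2 (D(w) = (w**2 + w**2) + 1 = 2*w**2 + 1 = 1 + 2*w**2)
O(W, B) = 4 (O(W, B) = 4 - 1*0 = 4 + 0 = 4)
x = -20 (x = -5*4 = -20)
x*D(-3) = -20*(1 + 2*(-3)**2) = -20*(1 + 2*9) = -20*(1 + 18) = -20*19 = -380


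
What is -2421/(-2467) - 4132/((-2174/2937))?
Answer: 14971997841/2681629 ≈ 5583.2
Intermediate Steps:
-2421/(-2467) - 4132/((-2174/2937)) = -2421*(-1/2467) - 4132/((-2174*1/2937)) = 2421/2467 - 4132/(-2174/2937) = 2421/2467 - 4132*(-2937/2174) = 2421/2467 + 6067842/1087 = 14971997841/2681629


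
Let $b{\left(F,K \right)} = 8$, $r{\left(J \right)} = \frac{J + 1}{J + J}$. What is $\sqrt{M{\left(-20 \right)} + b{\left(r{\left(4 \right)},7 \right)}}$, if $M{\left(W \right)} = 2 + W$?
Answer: $i \sqrt{10} \approx 3.1623 i$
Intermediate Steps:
$r{\left(J \right)} = \frac{1 + J}{2 J}$
$\sqrt{M{\left(-20 \right)} + b{\left(r{\left(4 \right)},7 \right)}} = \sqrt{\left(2 - 20\right) + 8} = \sqrt{-18 + 8} = \sqrt{-10} = i \sqrt{10}$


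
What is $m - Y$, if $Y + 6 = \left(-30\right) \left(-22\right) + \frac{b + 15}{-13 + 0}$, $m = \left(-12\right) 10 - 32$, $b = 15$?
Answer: $- \frac{10448}{13} \approx -803.69$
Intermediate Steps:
$m = -152$ ($m = -120 - 32 = -152$)
$Y = \frac{8472}{13}$ ($Y = -6 + \left(\left(-30\right) \left(-22\right) + \frac{15 + 15}{-13 + 0}\right) = -6 + \left(660 + \frac{30}{-13}\right) = -6 + \left(660 + 30 \left(- \frac{1}{13}\right)\right) = -6 + \left(660 - \frac{30}{13}\right) = -6 + \frac{8550}{13} = \frac{8472}{13} \approx 651.69$)
$m - Y = -152 - \frac{8472}{13} = - \frac{10448}{13}$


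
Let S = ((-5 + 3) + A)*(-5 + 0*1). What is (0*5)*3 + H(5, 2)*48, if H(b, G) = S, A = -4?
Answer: 1440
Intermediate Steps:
S = 30 (S = ((-5 + 3) - 4)*(-5 + 0*1) = (-2 - 4)*(-5 + 0) = -6*(-5) = 30)
H(b, G) = 30
(0*5)*3 + H(5, 2)*48 = (0*5)*3 + 30*48 = 0*3 + 1440 = 0 + 1440 = 1440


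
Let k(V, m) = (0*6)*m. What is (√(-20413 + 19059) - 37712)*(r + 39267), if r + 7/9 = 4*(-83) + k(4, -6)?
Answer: -13214586496/9 + 350408*I*√1354/9 ≈ -1.4683e+9 + 1.4327e+6*I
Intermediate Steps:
k(V, m) = 0 (k(V, m) = 0*m = 0)
r = -2995/9 (r = -7/9 + (4*(-83) + 0) = -7/9 + (-332 + 0) = -7/9 - 332 = -2995/9 ≈ -332.78)
(√(-20413 + 19059) - 37712)*(r + 39267) = (√(-20413 + 19059) - 37712)*(-2995/9 + 39267) = (√(-1354) - 37712)*(350408/9) = (I*√1354 - 37712)*(350408/9) = (-37712 + I*√1354)*(350408/9) = -13214586496/9 + 350408*I*√1354/9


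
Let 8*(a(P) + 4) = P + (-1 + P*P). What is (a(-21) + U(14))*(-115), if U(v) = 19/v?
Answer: -320275/56 ≈ -5719.2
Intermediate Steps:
a(P) = -33/8 + P/8 + P²/8 (a(P) = -4 + (P + (-1 + P*P))/8 = -4 + (P + (-1 + P²))/8 = -4 + (-1 + P + P²)/8 = -4 + (-⅛ + P/8 + P²/8) = -33/8 + P/8 + P²/8)
(a(-21) + U(14))*(-115) = ((-33/8 + (⅛)*(-21) + (⅛)*(-21)²) + 19/14)*(-115) = ((-33/8 - 21/8 + (⅛)*441) + 19*(1/14))*(-115) = ((-33/8 - 21/8 + 441/8) + 19/14)*(-115) = (387/8 + 19/14)*(-115) = (2785/56)*(-115) = -320275/56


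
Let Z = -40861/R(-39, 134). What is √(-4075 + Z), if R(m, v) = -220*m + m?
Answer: 2*I*√8267079691/2847 ≈ 63.873*I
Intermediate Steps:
R(m, v) = -219*m
Z = -40861/8541 (Z = -40861/((-219*(-39))) = -40861/8541 ≈ -4.7841)
√(-4075 + Z) = √(-4075 - 40861/8541) = √(-34845436/8541) = 2*I*√8267079691/2847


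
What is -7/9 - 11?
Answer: -106/9 ≈ -11.778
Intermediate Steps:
-7/9 - 11 = -106/9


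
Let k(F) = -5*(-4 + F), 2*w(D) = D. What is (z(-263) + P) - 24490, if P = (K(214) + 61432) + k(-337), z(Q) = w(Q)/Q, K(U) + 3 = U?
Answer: 77717/2 ≈ 38859.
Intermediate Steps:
w(D) = D/2
K(U) = -3 + U
z(Q) = ½ (z(Q) = (Q/2)/Q = ½)
k(F) = 20 - 5*F
P = 63348 (P = ((-3 + 214) + 61432) + (20 - 5*(-337)) = (211 + 61432) + (20 + 1685) = 61643 + 1705 = 63348)
(z(-263) + P) - 24490 = (½ + 63348) - 24490 = 126697/2 - 24490 = 77717/2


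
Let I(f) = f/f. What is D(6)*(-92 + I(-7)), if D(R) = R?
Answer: -546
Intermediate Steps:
I(f) = 1
D(6)*(-92 + I(-7)) = 6*(-92 + 1) = 6*(-91) = -546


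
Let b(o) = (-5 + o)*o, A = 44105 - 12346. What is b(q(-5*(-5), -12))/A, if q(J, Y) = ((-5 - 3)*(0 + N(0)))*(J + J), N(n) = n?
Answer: 0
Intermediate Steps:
q(J, Y) = 0 (q(J, Y) = ((-5 - 3)*(0 + 0))*(J + J) = (-8*0)*(2*J) = 0*(2*J) = 0)
A = 31759
b(o) = o*(-5 + o)
b(q(-5*(-5), -12))/A = (0*(-5 + 0))/31759 = (0*(-5))*(1/31759) = 0*(1/31759) = 0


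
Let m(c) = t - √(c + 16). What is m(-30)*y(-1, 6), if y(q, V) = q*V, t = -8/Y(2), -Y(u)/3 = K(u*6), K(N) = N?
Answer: -4/3 + 6*I*√14 ≈ -1.3333 + 22.45*I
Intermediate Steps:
Y(u) = -18*u (Y(u) = -3*u*6 = -18*u)
t = 2/9 (t = -8/((-18*2)) = -8/(-36) = -8*(-1/36) = 2/9 ≈ 0.22222)
y(q, V) = V*q
m(c) = 2/9 - √(16 + c) (m(c) = 2/9 - √(c + 16) = 2/9 - √(16 + c))
m(-30)*y(-1, 6) = (2/9 - √(16 - 30))*(6*(-1)) = (2/9 - √(-14))*(-6) = (2/9 - I*√14)*(-6) = -4/3 + 6*I*√14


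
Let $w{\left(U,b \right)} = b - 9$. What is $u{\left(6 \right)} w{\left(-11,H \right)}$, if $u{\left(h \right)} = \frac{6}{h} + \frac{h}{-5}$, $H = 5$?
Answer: $\frac{4}{5} \approx 0.8$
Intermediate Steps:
$w{\left(U,b \right)} = -9 + b$ ($w{\left(U,b \right)} = b - 9 = -9 + b$)
$u{\left(h \right)} = \frac{6}{h} - \frac{h}{5}$ ($u{\left(h \right)} = \frac{6}{h} + h \left(- \frac{1}{5}\right) = \frac{6}{h} - \frac{h}{5}$)
$u{\left(6 \right)} w{\left(-11,H \right)} = \left(\frac{6}{6} - \frac{6}{5}\right) \left(-9 + 5\right) = \left(6 \cdot \frac{1}{6} - \frac{6}{5}\right) \left(-4\right) = \left(1 - \frac{6}{5}\right) \left(-4\right) = \left(- \frac{1}{5}\right) \left(-4\right) = \frac{4}{5}$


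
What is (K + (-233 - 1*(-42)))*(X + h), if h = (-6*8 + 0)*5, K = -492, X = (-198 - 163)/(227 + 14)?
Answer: 39751283/241 ≈ 1.6494e+5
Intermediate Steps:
X = -361/241 ≈ -1.4979
h = -240 (h = (-48 + 0)*5 = -48*5 = -240)
(K + (-233 - 1*(-42)))*(X + h) = (-492 + (-233 - 1*(-42)))*(-361/241 - 240) = (-492 + (-233 + 42))*(-58201/241) = (-492 - 191)*(-58201/241) = -683*(-58201/241) = 39751283/241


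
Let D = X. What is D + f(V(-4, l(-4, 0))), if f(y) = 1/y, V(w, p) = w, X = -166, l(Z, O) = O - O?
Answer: -665/4 ≈ -166.25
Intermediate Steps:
l(Z, O) = 0
D = -166
D + f(V(-4, l(-4, 0))) = -166 + 1/(-4) = -166 - ¼ = -665/4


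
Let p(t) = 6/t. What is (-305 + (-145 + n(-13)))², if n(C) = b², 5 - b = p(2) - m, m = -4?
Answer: 198916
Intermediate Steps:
b = -2 (b = 5 - (6/2 - 1*(-4)) = 5 - (6*(½) + 4) = 5 - (3 + 4) = 5 - 1*7 = 5 - 7 = -2)
n(C) = 4 (n(C) = (-2)² = 4)
(-305 + (-145 + n(-13)))² = (-305 + (-145 + 4))² = (-305 - 141)² = (-446)² = 198916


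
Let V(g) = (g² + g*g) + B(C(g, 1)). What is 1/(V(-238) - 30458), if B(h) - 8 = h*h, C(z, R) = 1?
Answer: 1/82839 ≈ 1.2072e-5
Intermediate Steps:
B(h) = 8 + h² (B(h) = 8 + h*h = 8 + h²)
V(g) = 9 + 2*g² (V(g) = (g² + g*g) + (8 + 1²) = (g² + g²) + (8 + 1) = 2*g² + 9 = 9 + 2*g²)
1/(V(-238) - 30458) = 1/((9 + 2*(-238)²) - 30458) = 1/((9 + 2*56644) - 30458) = 1/((9 + 113288) - 30458) = 1/(113297 - 30458) = 1/82839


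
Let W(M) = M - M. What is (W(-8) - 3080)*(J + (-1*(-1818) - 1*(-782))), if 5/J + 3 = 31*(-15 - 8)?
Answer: -1433428150/179 ≈ -8.0080e+6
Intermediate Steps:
W(M) = 0
J = -5/716 (J = 5/(-3 + 31*(-15 - 8)) = 5/(-3 + 31*(-23)) = 5/(-3 - 713) = 5/(-716) = 5*(-1/716) = -5/716 ≈ -0.0069832)
(W(-8) - 3080)*(J + (-1*(-1818) - 1*(-782))) = (0 - 3080)*(-5/716 + (-1*(-1818) - 1*(-782))) = -3080*(-5/716 + (1818 + 782)) = -3080*(-5/716 + 2600) = -3080*1861595/716 = -1433428150/179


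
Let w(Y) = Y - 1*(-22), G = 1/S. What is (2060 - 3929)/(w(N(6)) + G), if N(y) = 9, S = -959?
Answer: -1792371/29728 ≈ -60.292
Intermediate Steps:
G = -1/959 (G = 1/(-959) = -1/959 ≈ -0.0010428)
w(Y) = 22 + Y (w(Y) = Y + 22 = 22 + Y)
(2060 - 3929)/(w(N(6)) + G) = (2060 - 3929)/((22 + 9) - 1/959) = -1869/(31 - 1/959) = -1869/29728/959 = -1869*959/29728 = -1792371/29728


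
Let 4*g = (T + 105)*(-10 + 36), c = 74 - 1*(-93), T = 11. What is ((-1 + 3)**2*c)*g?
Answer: 503672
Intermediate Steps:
c = 167 (c = 74 + 93 = 167)
g = 754 (g = ((11 + 105)*(-10 + 36))/4 = (116*26)/4 = (1/4)*3016 = 754)
((-1 + 3)**2*c)*g = ((-1 + 3)**2*167)*754 = (2**2*167)*754 = (4*167)*754 = 668*754 = 503672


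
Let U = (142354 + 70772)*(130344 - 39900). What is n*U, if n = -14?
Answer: -269863551216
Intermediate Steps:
U = 19275967944 (U = 213126*90444 = 19275967944)
n*U = -14*19275967944 = -269863551216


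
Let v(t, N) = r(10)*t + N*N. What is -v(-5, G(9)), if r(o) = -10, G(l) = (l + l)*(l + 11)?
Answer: -129650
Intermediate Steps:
G(l) = 2*l*(11 + l) (G(l) = (2*l)*(11 + l) = 2*l*(11 + l))
v(t, N) = N² - 10*t (v(t, N) = -10*t + N*N = -10*t + N² = N² - 10*t)
-v(-5, G(9)) = -((2*9*(11 + 9))² - 10*(-5)) = -((2*9*20)² + 50) = -(360² + 50) = -(129600 + 50) = -1*129650 = -129650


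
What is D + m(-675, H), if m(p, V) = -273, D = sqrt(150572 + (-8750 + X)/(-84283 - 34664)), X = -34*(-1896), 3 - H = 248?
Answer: -273 + sqrt(2130344572735590)/118947 ≈ 115.04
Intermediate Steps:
H = -245 (H = 3 - 1*248 = 3 - 248 = -245)
X = 64464
D = sqrt(2130344572735590)/118947 (D = sqrt(150572 + (-8750 + 64464)/(-84283 - 34664)) = sqrt(150572 + 55714/(-118947)) = sqrt(150572 + 55714*(-1/118947)) = sqrt(150572 - 55714/118947) = sqrt(17910031970/118947) = sqrt(2130344572735590)/118947 ≈ 388.04)
D + m(-675, H) = sqrt(2130344572735590)/118947 - 273 = -273 + sqrt(2130344572735590)/118947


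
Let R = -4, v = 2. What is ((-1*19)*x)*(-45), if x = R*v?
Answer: -6840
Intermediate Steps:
x = -8 (x = -4*2 = -8)
((-1*19)*x)*(-45) = (-1*19*(-8))*(-45) = -19*(-8)*(-45) = 152*(-45) = -6840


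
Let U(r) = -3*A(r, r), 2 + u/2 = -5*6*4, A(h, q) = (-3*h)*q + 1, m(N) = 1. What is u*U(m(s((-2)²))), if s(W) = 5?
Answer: -1464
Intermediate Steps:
A(h, q) = 1 - 3*h*q (A(h, q) = -3*h*q + 1 = 1 - 3*h*q)
u = -244 (u = -4 + 2*(-5*6*4) = -4 + 2*(-30*4) = -4 + 2*(-120) = -4 - 240 = -244)
U(r) = -3 + 9*r² (U(r) = -3*(1 - 3*r*r) = -3*(1 - 3*r²) = -3 + 9*r²)
u*U(m(s((-2)²))) = -244*(-3 + 9*1²) = -244*(-3 + 9*1) = -244*(-3 + 9) = -244*6 = -1464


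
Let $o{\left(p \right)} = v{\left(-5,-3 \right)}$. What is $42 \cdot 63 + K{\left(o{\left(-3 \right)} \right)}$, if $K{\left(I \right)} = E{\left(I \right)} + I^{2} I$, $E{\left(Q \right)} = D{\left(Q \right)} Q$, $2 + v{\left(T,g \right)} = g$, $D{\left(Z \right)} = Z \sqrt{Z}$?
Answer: $2521 + 25 i \sqrt{5} \approx 2521.0 + 55.902 i$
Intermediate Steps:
$D{\left(Z \right)} = Z^{\frac{3}{2}}$
$v{\left(T,g \right)} = -2 + g$
$o{\left(p \right)} = -5$ ($o{\left(p \right)} = -2 - 3 = -5$)
$E{\left(Q \right)} = Q^{\frac{5}{2}}$ ($E{\left(Q \right)} = Q^{\frac{3}{2}} Q = Q^{\frac{5}{2}}$)
$K{\left(I \right)} = I^{3} + I^{\frac{5}{2}}$ ($K{\left(I \right)} = I^{\frac{5}{2}} + I^{2} I = I^{\frac{5}{2}} + I^{3} = I^{3} + I^{\frac{5}{2}}$)
$42 \cdot 63 + K{\left(o{\left(-3 \right)} \right)} = 42 \cdot 63 + \left(\left(-5\right)^{3} + \left(-5\right)^{\frac{5}{2}}\right) = 2646 - \left(125 - 25 i \sqrt{5}\right) = 2521 + 25 i \sqrt{5}$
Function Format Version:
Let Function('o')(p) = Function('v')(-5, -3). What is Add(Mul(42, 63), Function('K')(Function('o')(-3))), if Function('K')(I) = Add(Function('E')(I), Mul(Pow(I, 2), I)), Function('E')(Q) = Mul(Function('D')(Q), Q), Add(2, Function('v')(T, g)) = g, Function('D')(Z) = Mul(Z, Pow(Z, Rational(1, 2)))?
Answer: Add(2521, Mul(25, I, Pow(5, Rational(1, 2)))) ≈ Add(2521.0, Mul(55.902, I))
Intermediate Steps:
Function('D')(Z) = Pow(Z, Rational(3, 2))
Function('v')(T, g) = Add(-2, g)
Function('o')(p) = -5 (Function('o')(p) = Add(-2, -3) = -5)
Function('E')(Q) = Pow(Q, Rational(5, 2)) (Function('E')(Q) = Mul(Pow(Q, Rational(3, 2)), Q) = Pow(Q, Rational(5, 2)))
Function('K')(I) = Add(Pow(I, 3), Pow(I, Rational(5, 2))) (Function('K')(I) = Add(Pow(I, Rational(5, 2)), Mul(Pow(I, 2), I)) = Add(Pow(I, Rational(5, 2)), Pow(I, 3)) = Add(Pow(I, 3), Pow(I, Rational(5, 2))))
Add(Mul(42, 63), Function('K')(Function('o')(-3))) = Add(Mul(42, 63), Add(Pow(-5, 3), Pow(-5, Rational(5, 2)))) = Add(2646, Add(-125, Mul(25, I, Pow(5, Rational(1, 2))))) = Add(2521, Mul(25, I, Pow(5, Rational(1, 2))))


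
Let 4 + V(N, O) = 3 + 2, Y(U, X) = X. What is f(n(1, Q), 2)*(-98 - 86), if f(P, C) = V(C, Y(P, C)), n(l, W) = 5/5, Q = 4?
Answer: -184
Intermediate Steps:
V(N, O) = 1 (V(N, O) = -4 + (3 + 2) = -4 + 5 = 1)
n(l, W) = 1 (n(l, W) = 5*(⅕) = 1)
f(P, C) = 1
f(n(1, Q), 2)*(-98 - 86) = 1*(-98 - 86) = 1*(-184) = -184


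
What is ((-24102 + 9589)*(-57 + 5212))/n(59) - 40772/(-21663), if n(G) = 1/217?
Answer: -351693383901793/21663 ≈ -1.6235e+10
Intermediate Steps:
n(G) = 1/217
((-24102 + 9589)*(-57 + 5212))/n(59) - 40772/(-21663) = ((-24102 + 9589)*(-57 + 5212))/(1/217) - 40772/(-21663) = -14513*5155*217 - 40772*(-1/21663) = -74814515*217 + 40772/21663 = -16234749755 + 40772/21663 = -351693383901793/21663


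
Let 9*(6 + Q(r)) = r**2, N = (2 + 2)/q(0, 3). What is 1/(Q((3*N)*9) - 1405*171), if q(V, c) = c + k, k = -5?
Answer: -1/239937 ≈ -4.1678e-6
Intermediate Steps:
q(V, c) = -5 + c (q(V, c) = c - 5 = -5 + c)
N = -2 (N = (2 + 2)/(-5 + 3) = 4/(-2) = -1/2*4 = -2)
Q(r) = -6 + r**2/9
1/(Q((3*N)*9) - 1405*171) = 1/((-6 + ((3*(-2))*9)**2/9) - 1405*171) = 1/((-6 + (-6*9)**2/9) - 240255) = 1/((-6 + (1/9)*(-54)**2) - 240255) = 1/((-6 + (1/9)*2916) - 240255) = 1/((-6 + 324) - 240255) = 1/(318 - 240255) = 1/(-239937) = -1/239937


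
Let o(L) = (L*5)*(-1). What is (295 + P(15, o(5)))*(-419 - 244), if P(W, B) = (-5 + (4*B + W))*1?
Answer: -135915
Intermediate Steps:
o(L) = -5*L (o(L) = (5*L)*(-1) = -5*L)
P(W, B) = -5 + W + 4*B (P(W, B) = (-5 + (W + 4*B))*1 = (-5 + W + 4*B)*1 = -5 + W + 4*B)
(295 + P(15, o(5)))*(-419 - 244) = (295 + (-5 + 15 + 4*(-5*5)))*(-419 - 244) = (295 + (-5 + 15 + 4*(-25)))*(-663) = (295 + (-5 + 15 - 100))*(-663) = (295 - 90)*(-663) = 205*(-663) = -135915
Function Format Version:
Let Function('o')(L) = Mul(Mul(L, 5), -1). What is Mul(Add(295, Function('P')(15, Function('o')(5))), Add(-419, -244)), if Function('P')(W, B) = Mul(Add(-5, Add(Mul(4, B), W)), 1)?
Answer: -135915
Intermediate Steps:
Function('o')(L) = Mul(-5, L) (Function('o')(L) = Mul(Mul(5, L), -1) = Mul(-5, L))
Function('P')(W, B) = Add(-5, W, Mul(4, B)) (Function('P')(W, B) = Mul(Add(-5, Add(W, Mul(4, B))), 1) = Mul(Add(-5, W, Mul(4, B)), 1) = Add(-5, W, Mul(4, B)))
Mul(Add(295, Function('P')(15, Function('o')(5))), Add(-419, -244)) = Mul(Add(295, Add(-5, 15, Mul(4, Mul(-5, 5)))), Add(-419, -244)) = Mul(Add(295, Add(-5, 15, Mul(4, -25))), -663) = Mul(Add(295, Add(-5, 15, -100)), -663) = Mul(Add(295, -90), -663) = Mul(205, -663) = -135915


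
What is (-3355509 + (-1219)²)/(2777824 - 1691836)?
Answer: -467387/271497 ≈ -1.7215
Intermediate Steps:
(-3355509 + (-1219)²)/(2777824 - 1691836) = (-3355509 + 1485961)/1085988 = -1869548*1/1085988 = -467387/271497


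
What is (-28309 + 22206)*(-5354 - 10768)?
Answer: 98392566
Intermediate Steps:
(-28309 + 22206)*(-5354 - 10768) = -6103*(-16122) = 98392566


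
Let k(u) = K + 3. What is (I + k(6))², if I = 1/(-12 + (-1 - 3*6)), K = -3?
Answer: 1/961 ≈ 0.0010406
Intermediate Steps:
k(u) = 0 (k(u) = -3 + 3 = 0)
I = -1/31 (I = 1/(-12 + (-1 - 18)) = 1/(-12 - 19) = 1/(-31) = -1/31 ≈ -0.032258)
(I + k(6))² = (-1/31 + 0)² = (-1/31)² = 1/961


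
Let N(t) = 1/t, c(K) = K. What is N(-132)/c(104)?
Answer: -1/13728 ≈ -7.2844e-5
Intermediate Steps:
N(-132)/c(104) = 1/(-132*104) = -1/132*1/104 = -1/13728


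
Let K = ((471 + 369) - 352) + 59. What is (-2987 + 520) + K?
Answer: -1920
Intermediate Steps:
K = 547 (K = (840 - 352) + 59 = 488 + 59 = 547)
(-2987 + 520) + K = (-2987 + 520) + 547 = -2467 + 547 = -1920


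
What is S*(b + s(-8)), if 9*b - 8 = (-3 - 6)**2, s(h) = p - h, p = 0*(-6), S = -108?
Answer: -1932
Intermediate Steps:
p = 0
s(h) = -h (s(h) = 0 - h = -h)
b = 89/9 (b = 8/9 + (-3 - 6)**2/9 = 8/9 + (1/9)*(-9)**2 = 8/9 + (1/9)*81 = 8/9 + 9 = 89/9 ≈ 9.8889)
S*(b + s(-8)) = -108*(89/9 - 1*(-8)) = -108*(89/9 + 8) = -108*161/9 = -1932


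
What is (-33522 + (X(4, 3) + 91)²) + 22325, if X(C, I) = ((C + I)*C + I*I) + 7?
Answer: 7028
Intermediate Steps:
X(C, I) = 7 + I² + C*(C + I) (X(C, I) = (C*(C + I) + I²) + 7 = (I² + C*(C + I)) + 7 = 7 + I² + C*(C + I))
(-33522 + (X(4, 3) + 91)²) + 22325 = (-33522 + ((7 + 4² + 3² + 4*3) + 91)²) + 22325 = (-33522 + ((7 + 16 + 9 + 12) + 91)²) + 22325 = (-33522 + (44 + 91)²) + 22325 = (-33522 + 135²) + 22325 = (-33522 + 18225) + 22325 = -15297 + 22325 = 7028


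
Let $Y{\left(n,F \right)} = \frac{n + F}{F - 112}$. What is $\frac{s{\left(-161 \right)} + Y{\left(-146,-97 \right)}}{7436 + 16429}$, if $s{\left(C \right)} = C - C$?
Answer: $\frac{81}{1662595} \approx 4.8719 \cdot 10^{-5}$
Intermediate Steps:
$s{\left(C \right)} = 0$
$Y{\left(n,F \right)} = \frac{F + n}{-112 + F}$
$\frac{s{\left(-161 \right)} + Y{\left(-146,-97 \right)}}{7436 + 16429} = \frac{0 + \frac{-97 - 146}{-112 - 97}}{7436 + 16429} = \frac{0 + \frac{1}{-209} \left(-243\right)}{23865} = \left(0 - - \frac{243}{209}\right) \frac{1}{23865} = \left(0 + \frac{243}{209}\right) \frac{1}{23865} = \frac{243}{209} \cdot \frac{1}{23865} = \frac{81}{1662595}$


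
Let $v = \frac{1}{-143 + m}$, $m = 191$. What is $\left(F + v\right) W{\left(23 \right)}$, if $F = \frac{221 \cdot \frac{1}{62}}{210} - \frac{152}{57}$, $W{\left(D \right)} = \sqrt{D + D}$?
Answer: $- \frac{45637 \sqrt{46}}{17360} \approx -17.83$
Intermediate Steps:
$W{\left(D \right)} = \sqrt{2} \sqrt{D}$ ($W{\left(D \right)} = \sqrt{2 D} = \sqrt{2} \sqrt{D}$)
$F = - \frac{34499}{13020}$ ($F = 221 \cdot \frac{1}{62} \cdot \frac{1}{210} - \frac{8}{3} = \frac{221}{62} \cdot \frac{1}{210} - \frac{8}{3} = \frac{221}{13020} - \frac{8}{3} = - \frac{34499}{13020} \approx -2.6497$)
$v = \frac{1}{48}$ ($v = \frac{1}{-143 + 191} = \frac{1}{48} \approx 0.020833$)
$\left(F + v\right) W{\left(23 \right)} = \left(- \frac{34499}{13020} + \frac{1}{48}\right) \sqrt{2} \sqrt{23} = - \frac{45637 \sqrt{46}}{17360}$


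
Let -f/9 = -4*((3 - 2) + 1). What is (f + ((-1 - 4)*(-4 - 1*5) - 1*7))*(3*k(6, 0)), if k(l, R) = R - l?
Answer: -1980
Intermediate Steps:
f = 72 (f = -(-36)*((3 - 2) + 1) = -(-36)*(1 + 1) = -(-36)*2 = -9*(-8) = 72)
(f + ((-1 - 4)*(-4 - 1*5) - 1*7))*(3*k(6, 0)) = (72 + ((-1 - 4)*(-4 - 1*5) - 1*7))*(3*(0 - 1*6)) = (72 + (-5*(-4 - 5) - 7))*(3*(0 - 6)) = (72 + (-5*(-9) - 7))*(3*(-6)) = (72 + (45 - 7))*(-18) = (72 + 38)*(-18) = 110*(-18) = -1980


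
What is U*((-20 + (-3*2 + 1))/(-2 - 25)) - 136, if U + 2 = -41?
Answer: -4747/27 ≈ -175.81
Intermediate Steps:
U = -43 (U = -2 - 41 = -43)
U*((-20 + (-3*2 + 1))/(-2 - 25)) - 136 = -43*(-20 + (-3*2 + 1))/(-2 - 25) - 136 = -43*(-20 + (-6 + 1))/(-27) - 136 = -43*(-20 - 5)*(-1)/27 - 136 = -(-1075)*(-1)/27 - 136 = -43*25/27 - 136 = -1075/27 - 136 = -4747/27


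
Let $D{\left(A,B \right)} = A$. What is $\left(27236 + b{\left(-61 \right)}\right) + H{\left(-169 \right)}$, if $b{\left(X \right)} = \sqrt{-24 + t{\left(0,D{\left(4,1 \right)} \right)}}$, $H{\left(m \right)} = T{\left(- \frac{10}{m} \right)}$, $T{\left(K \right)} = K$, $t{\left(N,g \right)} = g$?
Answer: $\frac{4602894}{169} + 2 i \sqrt{5} \approx 27236.0 + 4.4721 i$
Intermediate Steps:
$H{\left(m \right)} = - \frac{10}{m}$
$b{\left(X \right)} = 2 i \sqrt{5}$ ($b{\left(X \right)} = \sqrt{-24 + 4} = \sqrt{-20} = 2 i \sqrt{5}$)
$\left(27236 + b{\left(-61 \right)}\right) + H{\left(-169 \right)} = \left(27236 + 2 i \sqrt{5}\right) - \frac{10}{-169} = \left(27236 + 2 i \sqrt{5}\right) - - \frac{10}{169} = \left(27236 + 2 i \sqrt{5}\right) + \frac{10}{169} = \frac{4602894}{169} + 2 i \sqrt{5}$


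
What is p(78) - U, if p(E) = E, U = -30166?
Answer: 30244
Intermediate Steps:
p(78) - U = 78 - 1*(-30166) = 78 + 30166 = 30244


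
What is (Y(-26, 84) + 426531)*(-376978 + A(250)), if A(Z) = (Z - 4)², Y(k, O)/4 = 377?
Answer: -135458078018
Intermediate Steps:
Y(k, O) = 1508 (Y(k, O) = 4*377 = 1508)
A(Z) = (-4 + Z)²
(Y(-26, 84) + 426531)*(-376978 + A(250)) = (1508 + 426531)*(-376978 + (-4 + 250)²) = 428039*(-376978 + 246²) = 428039*(-376978 + 60516) = 428039*(-316462) = -135458078018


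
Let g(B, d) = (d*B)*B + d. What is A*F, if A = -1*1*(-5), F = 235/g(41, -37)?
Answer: -1175/62234 ≈ -0.018880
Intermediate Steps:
g(B, d) = d + d*B² (g(B, d) = (B*d)*B + d = d*B² + d = d + d*B²)
F = -235/62234 (F = 235/((-37*(1 + 41²))) = 235/((-37*(1 + 1681))) = 235/((-37*1682)) = 235/(-62234) = 235*(-1/62234) = -235/62234 ≈ -0.0037761)
A = 5 (A = -1*(-5) = 5)
A*F = 5*(-235/62234) = -1175/62234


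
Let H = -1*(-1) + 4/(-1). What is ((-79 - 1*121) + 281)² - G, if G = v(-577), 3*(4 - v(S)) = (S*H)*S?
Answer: -326372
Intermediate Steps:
H = -3 (H = 1 + 4*(-1) = 1 - 4 = -3)
v(S) = 4 + S² (v(S) = 4 - S*(-3)*S/3 = 4 - (-3*S)*S/3 = 4 - (-1)*S² = 4 + S²)
G = 332933 (G = 4 + (-577)² = 4 + 332929 = 332933)
((-79 - 1*121) + 281)² - G = ((-79 - 1*121) + 281)² - 1*332933 = ((-79 - 121) + 281)² - 332933 = (-200 + 281)² - 332933 = 81² - 332933 = 6561 - 332933 = -326372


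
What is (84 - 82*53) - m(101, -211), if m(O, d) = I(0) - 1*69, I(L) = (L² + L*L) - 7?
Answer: -4186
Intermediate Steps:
I(L) = -7 + 2*L² (I(L) = (L² + L²) - 7 = 2*L² - 7 = -7 + 2*L²)
m(O, d) = -76 (m(O, d) = (-7 + 2*0²) - 1*69 = (-7 + 2*0) - 69 = (-7 + 0) - 69 = -7 - 69 = -76)
(84 - 82*53) - m(101, -211) = (84 - 82*53) - 1*(-76) = (84 - 4346) + 76 = -4262 + 76 = -4186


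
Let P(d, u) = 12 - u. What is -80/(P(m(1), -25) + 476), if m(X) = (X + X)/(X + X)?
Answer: -80/513 ≈ -0.15595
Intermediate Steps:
m(X) = 1 (m(X) = (2*X)/((2*X)) = (2*X)*(1/(2*X)) = 1)
-80/(P(m(1), -25) + 476) = -80/((12 - 1*(-25)) + 476) = -80/((12 + 25) + 476) = -80/(37 + 476) = -80/513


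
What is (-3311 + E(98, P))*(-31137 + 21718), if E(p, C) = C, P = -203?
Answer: 33098366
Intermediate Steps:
(-3311 + E(98, P))*(-31137 + 21718) = (-3311 - 203)*(-31137 + 21718) = -3514*(-9419) = 33098366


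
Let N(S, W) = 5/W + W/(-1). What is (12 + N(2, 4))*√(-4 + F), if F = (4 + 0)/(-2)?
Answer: 37*I*√6/4 ≈ 22.658*I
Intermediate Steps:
F = -2 (F = -½*4 = -2)
N(S, W) = -W + 5/W (N(S, W) = 5/W + W*(-1) = 5/W - W = -W + 5/W)
(12 + N(2, 4))*√(-4 + F) = (12 + (-1*4 + 5/4))*√(-4 - 2) = (12 + (-4 + 5*(¼)))*√(-6) = (12 + (-4 + 5/4))*(I*√6) = (12 - 11/4)*(I*√6) = 37*(I*√6)/4 = 37*I*√6/4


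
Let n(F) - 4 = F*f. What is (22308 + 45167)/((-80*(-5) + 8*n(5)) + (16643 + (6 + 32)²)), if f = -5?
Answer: 67475/18319 ≈ 3.6833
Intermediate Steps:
n(F) = 4 - 5*F (n(F) = 4 + F*(-5) = 4 - 5*F)
(22308 + 45167)/((-80*(-5) + 8*n(5)) + (16643 + (6 + 32)²)) = (22308 + 45167)/((-80*(-5) + 8*(4 - 5*5)) + (16643 + (6 + 32)²)) = 67475/((400 + 8*(4 - 25)) + (16643 + 38²)) = 67475/((400 + 8*(-21)) + (16643 + 1444)) = 67475/((400 - 168) + 18087) = 67475/(232 + 18087) = 67475/18319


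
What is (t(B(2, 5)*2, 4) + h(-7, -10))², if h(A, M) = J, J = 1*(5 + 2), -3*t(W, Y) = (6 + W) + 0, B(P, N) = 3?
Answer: 9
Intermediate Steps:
t(W, Y) = -2 - W/3 (t(W, Y) = -((6 + W) + 0)/3 = -(6 + W)/3 = -2 - W/3)
J = 7 (J = 1*7 = 7)
h(A, M) = 7
(t(B(2, 5)*2, 4) + h(-7, -10))² = ((-2 - 2) + 7)² = (-4 + 7)² = 3² = 9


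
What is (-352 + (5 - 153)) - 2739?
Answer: -3239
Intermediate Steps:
(-352 + (5 - 153)) - 2739 = (-352 - 148) - 2739 = -500 - 2739 = -3239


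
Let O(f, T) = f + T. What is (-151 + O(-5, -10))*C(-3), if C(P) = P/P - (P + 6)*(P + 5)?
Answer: 830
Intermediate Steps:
O(f, T) = T + f
C(P) = 1 - (5 + P)*(6 + P) (C(P) = 1 - (6 + P)*(5 + P) = 1 - (5 + P)*(6 + P))
(-151 + O(-5, -10))*C(-3) = (-151 + (-10 - 5))*(-29 - 1*(-3)**2 - 11*(-3)) = (-151 - 15)*(-29 - 1*9 + 33) = -166*(-29 - 9 + 33) = -166*(-5) = 830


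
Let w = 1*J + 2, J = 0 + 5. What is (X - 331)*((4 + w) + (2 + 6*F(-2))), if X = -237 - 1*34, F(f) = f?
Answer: -602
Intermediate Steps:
J = 5
X = -271 (X = -237 - 34 = -271)
w = 7 (w = 1*5 + 2 = 5 + 2 = 7)
(X - 331)*((4 + w) + (2 + 6*F(-2))) = (-271 - 331)*((4 + 7) + (2 + 6*(-2))) = -602*(11 + (2 - 12)) = -602*(11 - 10) = -602*1 = -602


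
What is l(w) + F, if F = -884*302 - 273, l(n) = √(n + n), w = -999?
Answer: -267241 + 3*I*√222 ≈ -2.6724e+5 + 44.699*I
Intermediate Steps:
l(n) = √2*√n (l(n) = √(2*n) = √2*√n)
F = -267241 (F = -266968 - 273 = -267241)
l(w) + F = √2*√(-999) - 267241 = √2*(3*I*√111) - 267241 = 3*I*√222 - 267241 = -267241 + 3*I*√222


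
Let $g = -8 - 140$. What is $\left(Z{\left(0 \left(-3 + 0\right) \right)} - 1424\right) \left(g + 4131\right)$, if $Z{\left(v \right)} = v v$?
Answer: $-5671792$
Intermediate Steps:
$Z{\left(v \right)} = v^{2}$
$g = -148$ ($g = -8 - 140 = -148$)
$\left(Z{\left(0 \left(-3 + 0\right) \right)} - 1424\right) \left(g + 4131\right) = \left(\left(0 \left(-3 + 0\right)\right)^{2} - 1424\right) \left(-148 + 4131\right) = \left(\left(0 \left(-3\right)\right)^{2} - 1424\right) 3983 = \left(0^{2} - 1424\right) 3983 = \left(0 - 1424\right) 3983 = \left(-1424\right) 3983 = -5671792$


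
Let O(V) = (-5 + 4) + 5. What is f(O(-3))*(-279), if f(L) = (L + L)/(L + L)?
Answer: -279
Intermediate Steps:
O(V) = 4 (O(V) = -1 + 5 = 4)
f(L) = 1 (f(L) = (2*L)/((2*L)) = (2*L)*(1/(2*L)) = 1)
f(O(-3))*(-279) = 1*(-279) = -279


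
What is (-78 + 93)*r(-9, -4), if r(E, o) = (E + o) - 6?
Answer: -285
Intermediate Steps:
r(E, o) = -6 + E + o
(-78 + 93)*r(-9, -4) = (-78 + 93)*(-6 - 9 - 4) = 15*(-19) = -285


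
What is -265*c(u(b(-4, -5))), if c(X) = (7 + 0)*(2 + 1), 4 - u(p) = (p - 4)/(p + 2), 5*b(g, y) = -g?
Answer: -5565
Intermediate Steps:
b(g, y) = -g/5 (b(g, y) = (-g)/5 = -g/5)
u(p) = 4 - (-4 + p)/(2 + p) (u(p) = 4 - (p - 4)/(p + 2) = 4 - (-4 + p)/(2 + p))
c(X) = 21 (c(X) = 7*3 = 21)
-265*c(u(b(-4, -5))) = -265*21 = -5565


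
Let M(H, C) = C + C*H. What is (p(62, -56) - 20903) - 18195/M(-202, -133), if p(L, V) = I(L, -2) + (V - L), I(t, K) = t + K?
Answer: -186789536/8911 ≈ -20962.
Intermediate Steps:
I(t, K) = K + t
p(L, V) = -2 + V (p(L, V) = (-2 + L) + (V - L) = -2 + V)
(p(62, -56) - 20903) - 18195/M(-202, -133) = ((-2 - 56) - 20903) - 18195/((-133*(1 - 202))) = (-58 - 20903) - 18195/((-133*(-201))) = -20961 - 18195/26733 = -20961 - 1*6065/8911 = -20961 - 6065/8911 = -186789536/8911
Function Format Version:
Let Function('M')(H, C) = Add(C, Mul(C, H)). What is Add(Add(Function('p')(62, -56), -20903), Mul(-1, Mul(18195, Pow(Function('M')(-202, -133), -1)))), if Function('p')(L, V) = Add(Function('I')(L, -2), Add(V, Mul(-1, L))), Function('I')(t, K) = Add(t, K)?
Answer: Rational(-186789536, 8911) ≈ -20962.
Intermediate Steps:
Function('I')(t, K) = Add(K, t)
Function('p')(L, V) = Add(-2, V) (Function('p')(L, V) = Add(Add(-2, L), Add(V, Mul(-1, L))) = Add(-2, V))
Add(Add(Function('p')(62, -56), -20903), Mul(-1, Mul(18195, Pow(Function('M')(-202, -133), -1)))) = Add(Add(Add(-2, -56), -20903), Mul(-1, Mul(18195, Pow(Mul(-133, Add(1, -202)), -1)))) = Add(Add(-58, -20903), Mul(-1, Mul(18195, Pow(Mul(-133, -201), -1)))) = Add(-20961, Mul(-1, Mul(18195, Pow(26733, -1)))) = Add(-20961, Mul(-1, Mul(18195, Rational(1, 26733)))) = Add(-20961, Mul(-1, Rational(6065, 8911))) = Add(-20961, Rational(-6065, 8911)) = Rational(-186789536, 8911)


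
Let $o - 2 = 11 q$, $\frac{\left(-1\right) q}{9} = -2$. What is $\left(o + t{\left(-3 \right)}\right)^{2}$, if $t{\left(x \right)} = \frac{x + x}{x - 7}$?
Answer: $\frac{1006009}{25} \approx 40240.0$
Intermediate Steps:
$q = 18$ ($q = \left(-9\right) \left(-2\right) = 18$)
$o = 200$ ($o = 2 + 11 \cdot 18 = 2 + 198 = 200$)
$t{\left(x \right)} = \frac{2 x}{-7 + x}$
$\left(o + t{\left(-3 \right)}\right)^{2} = \left(200 + 2 \left(-3\right) \frac{1}{-7 - 3}\right)^{2} = \left(200 + 2 \left(-3\right) \frac{1}{-10}\right)^{2} = \left(200 + 2 \left(-3\right) \left(- \frac{1}{10}\right)\right)^{2} = \left(200 + \frac{3}{5}\right)^{2} = \left(\frac{1003}{5}\right)^{2} = \frac{1006009}{25}$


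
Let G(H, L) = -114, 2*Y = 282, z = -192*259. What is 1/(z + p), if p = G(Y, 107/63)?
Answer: -1/49842 ≈ -2.0063e-5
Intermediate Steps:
z = -49728
Y = 141 (Y = (½)*282 = 141)
p = -114
1/(z + p) = 1/(-49728 - 114) = 1/(-49842) = -1/49842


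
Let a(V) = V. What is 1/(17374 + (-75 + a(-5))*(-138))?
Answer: 1/28414 ≈ 3.5194e-5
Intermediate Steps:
1/(17374 + (-75 + a(-5))*(-138)) = 1/(17374 + (-75 - 5)*(-138)) = 1/(17374 - 80*(-138)) = 1/(17374 + 11040) = 1/28414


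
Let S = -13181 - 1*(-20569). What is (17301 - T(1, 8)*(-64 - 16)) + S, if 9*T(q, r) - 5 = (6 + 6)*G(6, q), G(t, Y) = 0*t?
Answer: 222601/9 ≈ 24733.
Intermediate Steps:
G(t, Y) = 0
S = 7388 (S = -13181 + 20569 = 7388)
T(q, r) = 5/9 (T(q, r) = 5/9 + ((6 + 6)*0)/9 = 5/9 + (12*0)/9 = 5/9 + (1/9)*0 = 5/9 + 0 = 5/9)
(17301 - T(1, 8)*(-64 - 16)) + S = (17301 - 5*(-64 - 16)/9) + 7388 = (17301 - 5*(-80)/9) + 7388 = (17301 - 1*(-400/9)) + 7388 = (17301 + 400/9) + 7388 = 156109/9 + 7388 = 222601/9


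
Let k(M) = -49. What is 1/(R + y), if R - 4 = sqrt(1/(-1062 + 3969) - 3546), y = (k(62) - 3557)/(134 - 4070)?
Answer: 6150049200/4466233209131 - 1291008*I*sqrt(3329555383)/4466233209131 ≈ 0.001377 - 0.016679*I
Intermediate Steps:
y = 601/656 (y = (-49 - 3557)/(134 - 4070) = -3606/(-3936) = -3606*(-1/3936) = 601/656 ≈ 0.91616)
R = 4 + I*sqrt(3329555383)/969 (R = 4 + sqrt(1/(-1062 + 3969) - 3546) = 4 + sqrt(1/2907 - 3546) = 4 + sqrt(-10308221/2907) = 4 + I*sqrt(3329555383)/969 ≈ 4.0 + 59.548*I)
1/(R + y) = 1/((4 + I*sqrt(3329555383)/969) + 601/656) = 1/(3225/656 + I*sqrt(3329555383)/969)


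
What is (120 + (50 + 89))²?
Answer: 67081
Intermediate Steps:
(120 + (50 + 89))² = (120 + 139)² = 259² = 67081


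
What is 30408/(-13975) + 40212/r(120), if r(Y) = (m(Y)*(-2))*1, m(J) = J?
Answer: -9487677/55900 ≈ -169.73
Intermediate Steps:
r(Y) = -2*Y (r(Y) = (Y*(-2))*1 = -2*Y*1 = -2*Y)
30408/(-13975) + 40212/r(120) = 30408/(-13975) + 40212/((-2*120)) = 30408*(-1/13975) + 40212/(-240) = -30408/13975 + 40212*(-1/240) = -30408/13975 - 3351/20 = -9487677/55900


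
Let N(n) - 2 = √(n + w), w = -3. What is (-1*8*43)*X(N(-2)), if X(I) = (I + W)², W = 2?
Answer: -3784 - 2752*I*√5 ≈ -3784.0 - 6153.7*I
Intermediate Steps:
N(n) = 2 + √(-3 + n) (N(n) = 2 + √(n - 3) = 2 + √(-3 + n))
X(I) = (2 + I)² (X(I) = (I + 2)² = (2 + I)²)
(-1*8*43)*X(N(-2)) = (-1*8*43)*(2 + (2 + √(-3 - 2)))² = (-8*43)*(2 + (2 + √(-5)))² = -344*(2 + (2 + I*√5))² = -344*(4 + I*√5)²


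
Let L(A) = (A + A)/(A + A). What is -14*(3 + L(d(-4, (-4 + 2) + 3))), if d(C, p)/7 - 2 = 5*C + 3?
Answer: -56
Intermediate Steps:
d(C, p) = 35 + 35*C (d(C, p) = 14 + 7*(5*C + 3) = 14 + 7*(3 + 5*C) = 14 + (21 + 35*C) = 35 + 35*C)
L(A) = 1 (L(A) = (2*A)/((2*A)) = (2*A)*(1/(2*A)) = 1)
-14*(3 + L(d(-4, (-4 + 2) + 3))) = -14*(3 + 1) = -14*4 = -56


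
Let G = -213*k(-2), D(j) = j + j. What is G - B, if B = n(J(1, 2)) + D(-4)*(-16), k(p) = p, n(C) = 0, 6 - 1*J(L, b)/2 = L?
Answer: 298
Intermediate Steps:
J(L, b) = 12 - 2*L
D(j) = 2*j
G = 426 (G = -213*(-2) = 426)
B = 128 (B = 0 + (2*(-4))*(-16) = 0 - 8*(-16) = 0 + 128 = 128)
G - B = 426 - 1*128 = 426 - 128 = 298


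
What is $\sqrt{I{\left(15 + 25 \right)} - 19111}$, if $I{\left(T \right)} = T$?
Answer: $3 i \sqrt{2119} \approx 138.1 i$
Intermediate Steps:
$\sqrt{I{\left(15 + 25 \right)} - 19111} = \sqrt{\left(15 + 25\right) - 19111} = \sqrt{40 - 19111} = \sqrt{-19071} = 3 i \sqrt{2119}$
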